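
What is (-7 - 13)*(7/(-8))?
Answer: 35/2 ≈ 17.500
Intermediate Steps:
(-7 - 13)*(7/(-8)) = -140*(-1)/8 = -20*(-7/8) = 35/2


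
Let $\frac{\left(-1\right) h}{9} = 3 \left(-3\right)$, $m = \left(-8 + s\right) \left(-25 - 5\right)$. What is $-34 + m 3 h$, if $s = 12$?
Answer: $-29194$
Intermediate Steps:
$m = -120$ ($m = \left(-8 + 12\right) \left(-25 - 5\right) = 4 \left(-30\right) = -120$)
$h = 81$ ($h = - 9 \cdot 3 \left(-3\right) = \left(-9\right) \left(-9\right) = 81$)
$-34 + m 3 h = -34 - 120 \cdot 3 \cdot 81 = -34 - 29160 = -29194$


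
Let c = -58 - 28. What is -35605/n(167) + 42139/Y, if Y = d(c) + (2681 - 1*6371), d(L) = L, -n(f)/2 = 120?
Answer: 1554139/11328 ≈ 137.19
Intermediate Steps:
c = -86
n(f) = -240 (n(f) = -2*120 = -240)
Y = -3776 (Y = -86 + (2681 - 1*6371) = -86 + (2681 - 6371) = -86 - 3690 = -3776)
-35605/n(167) + 42139/Y = -35605/(-240) + 42139/(-3776) = -35605*(-1/240) + 42139*(-1/3776) = 7121/48 - 42139/3776 = 1554139/11328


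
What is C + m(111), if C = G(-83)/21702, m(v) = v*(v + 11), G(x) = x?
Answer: 293888401/21702 ≈ 13542.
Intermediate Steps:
m(v) = v*(11 + v)
C = -83/21702 ≈ -0.0038245
C + m(111) = -83/21702 + 111*(11 + 111) = -83/21702 + 111*122 = -83/21702 + 13542 = 293888401/21702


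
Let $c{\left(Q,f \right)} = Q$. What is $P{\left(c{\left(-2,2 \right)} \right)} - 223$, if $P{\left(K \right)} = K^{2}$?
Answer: $-219$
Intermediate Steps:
$P{\left(c{\left(-2,2 \right)} \right)} - 223 = \left(-2\right)^{2} - 223 = 4 - 223 = -219$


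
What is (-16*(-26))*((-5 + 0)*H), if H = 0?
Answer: 0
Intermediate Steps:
(-16*(-26))*((-5 + 0)*H) = (-16*(-26))*((-5 + 0)*0) = 416*(-5*0) = 416*0 = 0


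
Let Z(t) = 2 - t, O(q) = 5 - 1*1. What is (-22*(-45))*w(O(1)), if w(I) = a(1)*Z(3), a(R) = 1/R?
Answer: -990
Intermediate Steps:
O(q) = 4 (O(q) = 5 - 1 = 4)
a(R) = 1/R
w(I) = -1 (w(I) = (2 - 1*3)/1 = 1*(2 - 3) = 1*(-1) = -1)
(-22*(-45))*w(O(1)) = -22*(-45)*(-1) = 990*(-1) = -990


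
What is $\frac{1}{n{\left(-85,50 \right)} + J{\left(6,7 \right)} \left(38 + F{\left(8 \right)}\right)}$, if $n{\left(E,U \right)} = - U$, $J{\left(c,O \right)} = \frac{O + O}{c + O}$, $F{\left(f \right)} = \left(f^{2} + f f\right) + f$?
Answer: $\frac{13}{1786} \approx 0.0072788$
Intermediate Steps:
$F{\left(f \right)} = f + 2 f^{2}$ ($F{\left(f \right)} = \left(f^{2} + f^{2}\right) + f = 2 f^{2} + f = f + 2 f^{2}$)
$J{\left(c,O \right)} = \frac{2 O}{O + c}$
$\frac{1}{n{\left(-85,50 \right)} + J{\left(6,7 \right)} \left(38 + F{\left(8 \right)}\right)} = \frac{1}{\left(-1\right) 50 + 2 \cdot 7 \frac{1}{7 + 6} \left(38 + 8 \left(1 + 2 \cdot 8\right)\right)} = \frac{1}{-50 + 2 \cdot 7 \cdot \frac{1}{13} \left(38 + 8 \left(1 + 16\right)\right)} = \frac{1}{-50 + 2 \cdot 7 \cdot \frac{1}{13} \left(38 + 8 \cdot 17\right)} = \frac{1}{-50 + \frac{14 \left(38 + 136\right)}{13}} = \frac{1}{-50 + \frac{14}{13} \cdot 174} = \frac{1}{-50 + \frac{2436}{13}} = \frac{1}{\frac{1786}{13}} = \frac{13}{1786}$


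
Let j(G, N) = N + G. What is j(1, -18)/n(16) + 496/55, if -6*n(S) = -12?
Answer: 57/110 ≈ 0.51818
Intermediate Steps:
n(S) = 2 (n(S) = -1/6*(-12) = 2)
j(G, N) = G + N
j(1, -18)/n(16) + 496/55 = (1 - 18)/2 + 496/55 = -17*1/2 + 496*(1/55) = -17/2 + 496/55 = 57/110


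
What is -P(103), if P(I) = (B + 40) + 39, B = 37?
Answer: -116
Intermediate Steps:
P(I) = 116 (P(I) = (37 + 40) + 39 = 77 + 39 = 116)
-P(103) = -1*116 = -116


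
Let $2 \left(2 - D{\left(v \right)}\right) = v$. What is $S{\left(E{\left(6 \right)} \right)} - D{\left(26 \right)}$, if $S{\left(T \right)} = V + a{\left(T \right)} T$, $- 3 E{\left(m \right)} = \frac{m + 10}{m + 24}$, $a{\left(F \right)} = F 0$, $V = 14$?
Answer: $25$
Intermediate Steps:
$a{\left(F \right)} = 0$
$D{\left(v \right)} = 2 - \frac{v}{2}$
$E{\left(m \right)} = - \frac{10 + m}{3 \left(24 + m\right)}$ ($E{\left(m \right)} = - \frac{\left(m + 10\right) \frac{1}{m + 24}}{3} = - \frac{\left(10 + m\right) \frac{1}{24 + m}}{3} = - \frac{\frac{1}{24 + m} \left(10 + m\right)}{3} = - \frac{10 + m}{3 \left(24 + m\right)}$)
$S{\left(T \right)} = 14$ ($S{\left(T \right)} = 14 + 0 T = 14 + 0 = 14$)
$S{\left(E{\left(6 \right)} \right)} - D{\left(26 \right)} = 14 - \left(2 - 13\right) = 14 - -11 = 14 + 11 = 25$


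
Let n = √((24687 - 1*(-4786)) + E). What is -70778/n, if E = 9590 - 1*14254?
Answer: -70778*√24809/24809 ≈ -449.36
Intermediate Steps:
E = -4664 (E = 9590 - 14254 = -4664)
n = √24809 (n = √((24687 - 1*(-4786)) - 4664) = √((24687 + 4786) - 4664) = √(29473 - 4664) = √24809 ≈ 157.51)
-70778/n = -70778*√24809/24809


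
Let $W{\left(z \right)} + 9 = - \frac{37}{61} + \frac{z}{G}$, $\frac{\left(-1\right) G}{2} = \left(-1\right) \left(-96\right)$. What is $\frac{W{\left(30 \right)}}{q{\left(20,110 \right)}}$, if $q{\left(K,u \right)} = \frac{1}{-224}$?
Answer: $\frac{133399}{61} \approx 2186.9$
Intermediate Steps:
$q{\left(K,u \right)} = - \frac{1}{224}$
$G = -192$ ($G = - 2 \left(\left(-1\right) \left(-96\right)\right) = \left(-2\right) 96 = -192$)
$W{\left(z \right)} = - \frac{586}{61} - \frac{z}{192}$ ($W{\left(z \right)} = -9 + \left(- \frac{37}{61} + \frac{z}{-192}\right) = -9 + \left(\left(-37\right) \frac{1}{61} + z \left(- \frac{1}{192}\right)\right) = -9 - \left(\frac{37}{61} + \frac{z}{192}\right) = - \frac{586}{61} - \frac{z}{192}$)
$\frac{W{\left(30 \right)}}{q{\left(20,110 \right)}} = \frac{- \frac{586}{61} - \frac{5}{32}}{- \frac{1}{224}} = \left(- \frac{586}{61} - \frac{5}{32}\right) \left(-224\right) = \left(- \frac{19057}{1952}\right) \left(-224\right) = \frac{133399}{61}$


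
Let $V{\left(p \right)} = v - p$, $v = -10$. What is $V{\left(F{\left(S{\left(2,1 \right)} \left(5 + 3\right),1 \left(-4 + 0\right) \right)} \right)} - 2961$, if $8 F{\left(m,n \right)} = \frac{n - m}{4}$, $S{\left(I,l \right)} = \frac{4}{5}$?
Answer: $- \frac{118827}{40} \approx -2970.7$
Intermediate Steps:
$S{\left(I,l \right)} = \frac{4}{5}$ ($S{\left(I,l \right)} = 4 \cdot \frac{1}{5} = \frac{4}{5}$)
$F{\left(m,n \right)} = - \frac{m}{32} + \frac{n}{32}$ ($F{\left(m,n \right)} = \frac{\left(n - m\right) \frac{1}{4}}{8} = \frac{- \frac{m}{4} + \frac{n}{4}}{8} = - \frac{m}{32} + \frac{n}{32}$)
$V{\left(p \right)} = -10 - p$
$V{\left(F{\left(S{\left(2,1 \right)} \left(5 + 3\right),1 \left(-4 + 0\right) \right)} \right)} - 2961 = \left(-10 - \left(- \frac{\frac{4}{5} \left(5 + 3\right)}{32} + \frac{1 \left(-4 + 0\right)}{32}\right)\right) - 2961 = \left(-10 - \left(- \frac{\frac{4}{5} \cdot 8}{32} + \frac{1 \left(-4\right)}{32}\right)\right) - 2961 = \left(-10 - \left(\left(- \frac{1}{32}\right) \frac{32}{5} + \frac{1}{32} \left(-4\right)\right)\right) - 2961 = \left(-10 - \left(- \frac{1}{5} - \frac{1}{8}\right)\right) - 2961 = \left(-10 - - \frac{13}{40}\right) - 2961 = \left(-10 + \frac{13}{40}\right) - 2961 = - \frac{387}{40} - 2961 = - \frac{118827}{40}$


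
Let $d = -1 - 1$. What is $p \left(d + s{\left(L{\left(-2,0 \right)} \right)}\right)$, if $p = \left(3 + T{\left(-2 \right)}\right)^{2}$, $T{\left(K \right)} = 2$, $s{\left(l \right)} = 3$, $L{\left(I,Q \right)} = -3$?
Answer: $25$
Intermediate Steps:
$d = -2$ ($d = -1 - 1 = -2$)
$p = 25$ ($p = \left(3 + 2\right)^{2} = 5^{2} = 25$)
$p \left(d + s{\left(L{\left(-2,0 \right)} \right)}\right) = 25 \left(-2 + 3\right) = 25 \cdot 1 = 25$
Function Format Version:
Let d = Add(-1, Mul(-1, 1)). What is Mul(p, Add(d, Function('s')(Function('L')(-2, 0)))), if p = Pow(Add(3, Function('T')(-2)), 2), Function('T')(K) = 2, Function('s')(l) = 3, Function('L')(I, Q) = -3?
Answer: 25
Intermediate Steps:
d = -2 (d = Add(-1, -1) = -2)
p = 25 (p = Pow(Add(3, 2), 2) = Pow(5, 2) = 25)
Mul(p, Add(d, Function('s')(Function('L')(-2, 0)))) = Mul(25, Add(-2, 3)) = Mul(25, 1) = 25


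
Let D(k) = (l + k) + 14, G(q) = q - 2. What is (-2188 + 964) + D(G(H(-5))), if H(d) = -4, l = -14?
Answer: -1230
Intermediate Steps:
G(q) = -2 + q
D(k) = k (D(k) = (-14 + k) + 14 = k)
(-2188 + 964) + D(G(H(-5))) = (-2188 + 964) + (-2 - 4) = -1224 - 6 = -1230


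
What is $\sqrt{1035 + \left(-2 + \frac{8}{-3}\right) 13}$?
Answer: $\frac{\sqrt{8769}}{3} \approx 31.214$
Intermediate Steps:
$\sqrt{1035 + \left(-2 + \frac{8}{-3}\right) 13} = \sqrt{1035 + \left(-2 + 8 \left(- \frac{1}{3}\right)\right) 13} = \sqrt{1035 + \left(-2 - \frac{8}{3}\right) 13} = \sqrt{1035 - \frac{182}{3}} = \sqrt{\frac{2923}{3}} = \frac{\sqrt{8769}}{3}$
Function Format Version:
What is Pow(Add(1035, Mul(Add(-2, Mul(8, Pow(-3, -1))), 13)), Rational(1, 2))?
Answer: Mul(Rational(1, 3), Pow(8769, Rational(1, 2))) ≈ 31.214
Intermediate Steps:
Pow(Add(1035, Mul(Add(-2, Mul(8, Pow(-3, -1))), 13)), Rational(1, 2)) = Pow(Add(1035, Mul(Add(-2, Mul(8, Rational(-1, 3))), 13)), Rational(1, 2)) = Pow(Add(1035, Mul(Add(-2, Rational(-8, 3)), 13)), Rational(1, 2)) = Pow(Add(1035, Mul(Rational(-14, 3), 13)), Rational(1, 2)) = Pow(Add(1035, Rational(-182, 3)), Rational(1, 2)) = Pow(Rational(2923, 3), Rational(1, 2)) = Mul(Rational(1, 3), Pow(8769, Rational(1, 2)))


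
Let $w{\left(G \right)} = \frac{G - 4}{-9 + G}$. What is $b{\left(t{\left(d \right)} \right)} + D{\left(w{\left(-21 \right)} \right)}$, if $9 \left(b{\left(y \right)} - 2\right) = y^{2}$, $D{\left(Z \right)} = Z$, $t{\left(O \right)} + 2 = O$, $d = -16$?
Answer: $\frac{233}{6} \approx 38.833$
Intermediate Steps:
$w{\left(G \right)} = \frac{-4 + G}{-9 + G}$
$t{\left(O \right)} = -2 + O$
$b{\left(y \right)} = 2 + \frac{y^{2}}{9}$
$b{\left(t{\left(d \right)} \right)} + D{\left(w{\left(-21 \right)} \right)} = \left(2 + \frac{\left(-2 - 16\right)^{2}}{9}\right) + \frac{-4 - 21}{-9 - 21} = \left(2 + \frac{\left(-18\right)^{2}}{9}\right) + \frac{1}{-30} \left(-25\right) = \left(2 + \frac{1}{9} \cdot 324\right) - - \frac{5}{6} = \left(2 + 36\right) + \frac{5}{6} = 38 + \frac{5}{6} = \frac{233}{6}$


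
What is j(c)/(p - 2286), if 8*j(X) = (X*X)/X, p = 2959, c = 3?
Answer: 3/5384 ≈ 0.00055721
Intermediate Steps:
j(X) = X/8 (j(X) = ((X*X)/X)/8 = (X²/X)/8 = X/8)
j(c)/(p - 2286) = ((⅛)*3)/(2959 - 2286) = (3/8)/673 = (3/8)*(1/673) = 3/5384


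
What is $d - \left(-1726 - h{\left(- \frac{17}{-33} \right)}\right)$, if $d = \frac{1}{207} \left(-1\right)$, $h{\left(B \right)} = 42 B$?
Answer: $\frac{3979357}{2277} \approx 1747.6$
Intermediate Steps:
$d = - \frac{1}{207}$ ($d = \frac{1}{207} \left(-1\right) = - \frac{1}{207} \approx -0.0048309$)
$d - \left(-1726 - h{\left(- \frac{17}{-33} \right)}\right) = - \frac{1}{207} - \left(-1726 - 42 \left(- \frac{17}{-33}\right)\right) = - \frac{1}{207} - \left(-1726 - 42 \left(\left(-17\right) \left(- \frac{1}{33}\right)\right)\right) = - \frac{1}{207} - \left(-1726 - 42 \cdot \frac{17}{33}\right) = - \frac{1}{207} - \left(-1726 - \frac{238}{11}\right) = - \frac{1}{207} - - \frac{19224}{11} = - \frac{1}{207} + \frac{19224}{11} = \frac{3979357}{2277}$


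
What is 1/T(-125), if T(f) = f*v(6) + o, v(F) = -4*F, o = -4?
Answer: 1/2996 ≈ 0.00033378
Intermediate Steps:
T(f) = -4 - 24*f (T(f) = f*(-4*6) - 4 = f*(-24) - 4 = -24*f - 4 = -4 - 24*f)
1/T(-125) = 1/(-4 - 24*(-125)) = 1/(-4 + 3000) = 1/2996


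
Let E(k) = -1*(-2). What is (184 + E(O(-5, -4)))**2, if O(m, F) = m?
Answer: 34596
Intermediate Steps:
E(k) = 2
(184 + E(O(-5, -4)))**2 = (184 + 2)**2 = 186**2 = 34596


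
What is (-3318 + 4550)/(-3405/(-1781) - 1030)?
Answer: -313456/261575 ≈ -1.1983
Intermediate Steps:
(-3318 + 4550)/(-3405/(-1781) - 1030) = 1232/(-3405*(-1/1781) - 1030) = 1232/(3405/1781 - 1030) = 1232/(-1831025/1781) = 1232*(-1781/1831025) = -313456/261575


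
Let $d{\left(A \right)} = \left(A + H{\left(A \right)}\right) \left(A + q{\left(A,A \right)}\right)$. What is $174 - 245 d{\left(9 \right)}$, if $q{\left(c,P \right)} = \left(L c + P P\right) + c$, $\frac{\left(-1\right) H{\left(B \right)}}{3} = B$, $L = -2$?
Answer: $357384$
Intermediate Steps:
$H{\left(B \right)} = - 3 B$
$q{\left(c,P \right)} = P^{2} - c$ ($q{\left(c,P \right)} = \left(- 2 c + P P\right) + c = \left(- 2 c + P^{2}\right) + c = \left(P^{2} - 2 c\right) + c = P^{2} - c$)
$d{\left(A \right)} = - 2 A^{3}$ ($d{\left(A \right)} = \left(A - 3 A\right) \left(A + \left(A^{2} - A\right)\right) = - 2 A A^{2} = - 2 A^{3}$)
$174 - 245 d{\left(9 \right)} = 174 - 245 \left(- 2 \cdot 9^{3}\right) = 174 - 245 \left(\left(-2\right) 729\right) = 174 - -357210 = 174 + 357210 = 357384$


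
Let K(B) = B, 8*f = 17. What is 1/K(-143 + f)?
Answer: -8/1127 ≈ -0.0070985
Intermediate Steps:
f = 17/8 (f = (1/8)*17 = 17/8 ≈ 2.1250)
1/K(-143 + f) = 1/(-143 + 17/8) = 1/(-1127/8) = -8/1127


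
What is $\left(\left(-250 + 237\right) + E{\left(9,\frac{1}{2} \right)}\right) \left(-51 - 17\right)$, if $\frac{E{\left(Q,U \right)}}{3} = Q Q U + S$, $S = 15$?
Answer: $-10438$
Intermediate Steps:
$E{\left(Q,U \right)} = 45 + 3 U Q^{2}$ ($E{\left(Q,U \right)} = 3 \left(Q Q U + 15\right) = 3 \left(Q^{2} U + 15\right) = 3 \left(U Q^{2} + 15\right) = 3 \left(15 + U Q^{2}\right) = 45 + 3 U Q^{2}$)
$\left(\left(-250 + 237\right) + E{\left(9,\frac{1}{2} \right)}\right) \left(-51 - 17\right) = \left(\left(-250 + 237\right) + \left(45 + \frac{3 \cdot 9^{2}}{2}\right)\right) \left(-51 - 17\right) = \left(-13 + \left(45 + 3 \cdot \frac{1}{2} \cdot 81\right)\right) \left(-68\right) = \left(-13 + \left(45 + \frac{243}{2}\right)\right) \left(-68\right) = \left(-13 + \frac{333}{2}\right) \left(-68\right) = \frac{307}{2} \left(-68\right) = -10438$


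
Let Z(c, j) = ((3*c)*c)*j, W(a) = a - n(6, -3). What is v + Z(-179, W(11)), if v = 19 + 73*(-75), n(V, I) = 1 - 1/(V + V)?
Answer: 3855137/4 ≈ 9.6378e+5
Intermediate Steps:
n(V, I) = 1 - 1/(2*V)
W(a) = -11/12 + a (W(a) = a - (-1/2 + 6)/6 = a - 11/(6*2) = a - 1*11/12 = a - 11/12 = -11/12 + a)
Z(c, j) = 3*j*c**2 (Z(c, j) = (3*c**2)*j = 3*j*c**2)
v = -5456 (v = 19 - 5475 = -5456)
v + Z(-179, W(11)) = -5456 + 3*(-11/12 + 11)*(-179)**2 = -5456 + 3*(121/12)*32041 = -5456 + 3876961/4 = 3855137/4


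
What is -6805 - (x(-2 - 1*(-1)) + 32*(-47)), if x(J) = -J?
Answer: -5302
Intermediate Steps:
-6805 - (x(-2 - 1*(-1)) + 32*(-47)) = -6805 - (-(-2 - 1*(-1)) + 32*(-47)) = -6805 - (-(-2 + 1) - 1504) = -6805 - (-1*(-1) - 1504) = -6805 - (1 - 1504) = -6805 - 1*(-1503) = -6805 + 1503 = -5302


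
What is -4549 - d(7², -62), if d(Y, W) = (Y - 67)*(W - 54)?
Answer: -6637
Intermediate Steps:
d(Y, W) = (-67 + Y)*(-54 + W)
-4549 - d(7², -62) = -4549 - (3618 - 67*(-62) - 54*7² - 62*7²) = -4549 - (3618 + 4154 - 54*49 - 62*49) = -4549 - (3618 + 4154 - 2646 - 3038) = -4549 - 1*2088 = -4549 - 2088 = -6637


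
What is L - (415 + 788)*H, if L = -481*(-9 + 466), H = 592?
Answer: -931993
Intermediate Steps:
L = -219817 (L = -481*457 = -219817)
L - (415 + 788)*H = -219817 - (415 + 788)*592 = -219817 - 1203*592 = -219817 - 1*712176 = -219817 - 712176 = -931993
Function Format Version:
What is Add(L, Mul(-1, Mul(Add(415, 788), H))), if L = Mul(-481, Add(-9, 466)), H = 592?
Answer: -931993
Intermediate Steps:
L = -219817 (L = Mul(-481, 457) = -219817)
Add(L, Mul(-1, Mul(Add(415, 788), H))) = Add(-219817, Mul(-1, Mul(Add(415, 788), 592))) = Add(-219817, Mul(-1, Mul(1203, 592))) = Add(-219817, Mul(-1, 712176)) = Add(-219817, -712176) = -931993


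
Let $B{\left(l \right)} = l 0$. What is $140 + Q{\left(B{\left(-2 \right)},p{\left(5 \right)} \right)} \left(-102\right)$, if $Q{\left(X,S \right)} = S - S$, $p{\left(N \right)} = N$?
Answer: $140$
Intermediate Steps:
$B{\left(l \right)} = 0$
$Q{\left(X,S \right)} = 0$
$140 + Q{\left(B{\left(-2 \right)},p{\left(5 \right)} \right)} \left(-102\right) = 140 + 0 \left(-102\right) = 140 + 0 = 140$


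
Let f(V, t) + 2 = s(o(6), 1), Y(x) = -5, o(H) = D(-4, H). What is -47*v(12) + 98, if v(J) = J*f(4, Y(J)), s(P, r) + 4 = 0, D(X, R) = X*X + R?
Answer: 3482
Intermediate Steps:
D(X, R) = R + X**2 (D(X, R) = X**2 + R = R + X**2)
o(H) = 16 + H (o(H) = H + (-4)**2 = H + 16 = 16 + H)
s(P, r) = -4 (s(P, r) = -4 + 0 = -4)
f(V, t) = -6 (f(V, t) = -2 - 4 = -6)
v(J) = -6*J (v(J) = J*(-6) = -6*J)
-47*v(12) + 98 = -(-282)*12 + 98 = -47*(-72) + 98 = 3384 + 98 = 3482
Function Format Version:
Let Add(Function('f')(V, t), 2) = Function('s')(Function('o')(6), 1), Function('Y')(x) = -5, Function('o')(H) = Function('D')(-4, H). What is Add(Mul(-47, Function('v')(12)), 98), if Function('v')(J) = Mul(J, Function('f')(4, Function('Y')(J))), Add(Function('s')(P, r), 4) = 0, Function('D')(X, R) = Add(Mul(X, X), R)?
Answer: 3482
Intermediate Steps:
Function('D')(X, R) = Add(R, Pow(X, 2)) (Function('D')(X, R) = Add(Pow(X, 2), R) = Add(R, Pow(X, 2)))
Function('o')(H) = Add(16, H) (Function('o')(H) = Add(H, Pow(-4, 2)) = Add(H, 16) = Add(16, H))
Function('s')(P, r) = -4 (Function('s')(P, r) = Add(-4, 0) = -4)
Function('f')(V, t) = -6 (Function('f')(V, t) = Add(-2, -4) = -6)
Function('v')(J) = Mul(-6, J) (Function('v')(J) = Mul(J, -6) = Mul(-6, J))
Add(Mul(-47, Function('v')(12)), 98) = Add(Mul(-47, Mul(-6, 12)), 98) = Add(Mul(-47, -72), 98) = Add(3384, 98) = 3482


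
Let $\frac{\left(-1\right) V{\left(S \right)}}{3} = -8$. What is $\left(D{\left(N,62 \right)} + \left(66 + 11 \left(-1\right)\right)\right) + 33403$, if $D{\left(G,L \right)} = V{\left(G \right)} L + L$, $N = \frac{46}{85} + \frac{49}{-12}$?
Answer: $35008$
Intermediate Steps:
$V{\left(S \right)} = 24$ ($V{\left(S \right)} = \left(-3\right) \left(-8\right) = 24$)
$N = - \frac{3613}{1020}$ ($N = 46 \cdot \frac{1}{85} + 49 \left(- \frac{1}{12}\right) = \frac{46}{85} - \frac{49}{12} = - \frac{3613}{1020} \approx -3.5422$)
$D{\left(G,L \right)} = 25 L$ ($D{\left(G,L \right)} = 24 L + L = 25 L$)
$\left(D{\left(N,62 \right)} + \left(66 + 11 \left(-1\right)\right)\right) + 33403 = \left(25 \cdot 62 + \left(66 + 11 \left(-1\right)\right)\right) + 33403 = \left(1550 + \left(66 - 11\right)\right) + 33403 = \left(1550 + 55\right) + 33403 = 1605 + 33403 = 35008$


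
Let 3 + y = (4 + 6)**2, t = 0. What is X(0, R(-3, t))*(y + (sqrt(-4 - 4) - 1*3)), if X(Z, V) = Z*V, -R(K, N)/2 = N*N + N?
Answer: 0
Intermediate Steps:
y = 97 (y = -3 + (4 + 6)**2 = -3 + 10**2 = -3 + 100 = 97)
R(K, N) = -2*N - 2*N**2 (R(K, N) = -2*(N*N + N) = -2*(N**2 + N) = -2*(N + N**2) = -2*N - 2*N**2)
X(Z, V) = V*Z
X(0, R(-3, t))*(y + (sqrt(-4 - 4) - 1*3)) = (-2*0*(1 + 0)*0)*(97 + (sqrt(-4 - 4) - 1*3)) = (-2*0*1*0)*(97 + (sqrt(-8) - 3)) = (0*0)*(97 + (2*I*sqrt(2) - 3)) = 0*(97 + (-3 + 2*I*sqrt(2))) = 0*(94 + 2*I*sqrt(2)) = 0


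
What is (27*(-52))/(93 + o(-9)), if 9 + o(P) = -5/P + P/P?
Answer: -6318/385 ≈ -16.410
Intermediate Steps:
o(P) = -8 - 5/P (o(P) = -9 + (-5/P + P/P) = -9 + (-5/P + 1) = -9 + (1 - 5/P) = -8 - 5/P)
(27*(-52))/(93 + o(-9)) = (27*(-52))/(93 + (-8 - 5/(-9))) = -1404/(93 + (-8 - 5*(-⅑))) = -1404/(93 + (-8 + 5/9)) = -1404/(93 - 67/9) = -1404/770/9 = -1404*9/770 = -6318/385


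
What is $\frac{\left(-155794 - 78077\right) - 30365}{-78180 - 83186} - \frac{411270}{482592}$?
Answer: $\frac{5096098741}{6489495056} \approx 0.78528$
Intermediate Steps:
$\frac{\left(-155794 - 78077\right) - 30365}{-78180 - 83186} - \frac{411270}{482592} = \frac{-233871 - 30365}{-161366} - \frac{68545}{80432} = \left(-264236\right) \left(- \frac{1}{161366}\right) - \frac{68545}{80432} = \frac{132118}{80683} - \frac{68545}{80432} = \frac{5096098741}{6489495056}$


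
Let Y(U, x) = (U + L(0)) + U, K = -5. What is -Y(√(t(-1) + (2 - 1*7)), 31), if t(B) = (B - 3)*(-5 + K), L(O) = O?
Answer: -2*√35 ≈ -11.832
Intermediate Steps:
t(B) = 30 - 10*B (t(B) = (B - 3)*(-5 - 5) = (-3 + B)*(-10) = 30 - 10*B)
Y(U, x) = 2*U (Y(U, x) = (U + 0) + U = U + U = 2*U)
-Y(√(t(-1) + (2 - 1*7)), 31) = -2*√((30 - 10*(-1)) + (2 - 1*7)) = -2*√((30 + 10) + (2 - 7)) = -2*√(40 - 5) = -2*√35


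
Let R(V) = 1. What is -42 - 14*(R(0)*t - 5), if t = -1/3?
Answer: 98/3 ≈ 32.667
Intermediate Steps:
t = -1/3 (t = -1*1/3 = -1/3 ≈ -0.33333)
-42 - 14*(R(0)*t - 5) = -42 - 14*(1*(-1/3) - 5) = -42 - 14*(-1/3 - 5) = -42 - 14*(-16/3) = -42 + 224/3 = 98/3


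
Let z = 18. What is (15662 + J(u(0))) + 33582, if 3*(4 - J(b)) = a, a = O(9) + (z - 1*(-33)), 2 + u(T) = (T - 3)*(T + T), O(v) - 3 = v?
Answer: 49227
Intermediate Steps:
O(v) = 3 + v
u(T) = -2 + 2*T*(-3 + T) (u(T) = -2 + (T - 3)*(T + T) = -2 + (-3 + T)*(2*T) = -2 + 2*T*(-3 + T))
a = 63 (a = (3 + 9) + (18 - 1*(-33)) = 12 + (18 + 33) = 12 + 51 = 63)
J(b) = -17 (J(b) = 4 - ⅓*63 = 4 - 21 = -17)
(15662 + J(u(0))) + 33582 = (15662 - 17) + 33582 = 15645 + 33582 = 49227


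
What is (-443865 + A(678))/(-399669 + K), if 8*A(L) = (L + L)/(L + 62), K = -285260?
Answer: 656919861/1013694920 ≈ 0.64804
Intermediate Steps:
A(L) = L/(4*(62 + L)) (A(L) = ((L + L)/(L + 62))/8 = ((2*L)/(62 + L))/8 = (2*L/(62 + L))/8 = L/(4*(62 + L)))
(-443865 + A(678))/(-399669 + K) = (-443865 + (¼)*678/(62 + 678))/(-399669 - 285260) = (-443865 + (¼)*678/740)/(-684929) = (-443865 + (¼)*678*(1/740))*(-1/684929) = (-443865 + 339/1480)*(-1/684929) = -656919861/1480*(-1/684929) = 656919861/1013694920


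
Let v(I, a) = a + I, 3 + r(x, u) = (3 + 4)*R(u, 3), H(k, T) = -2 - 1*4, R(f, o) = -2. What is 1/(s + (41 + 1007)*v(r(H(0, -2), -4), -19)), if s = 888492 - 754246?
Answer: 1/96518 ≈ 1.0361e-5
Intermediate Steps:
H(k, T) = -6 (H(k, T) = -2 - 4 = -6)
r(x, u) = -17 (r(x, u) = -3 + (3 + 4)*(-2) = -3 + 7*(-2) = -3 - 14 = -17)
v(I, a) = I + a
s = 134246
1/(s + (41 + 1007)*v(r(H(0, -2), -4), -19)) = 1/(134246 + (41 + 1007)*(-17 - 19)) = 1/(134246 + 1048*(-36)) = 1/(134246 - 37728) = 1/96518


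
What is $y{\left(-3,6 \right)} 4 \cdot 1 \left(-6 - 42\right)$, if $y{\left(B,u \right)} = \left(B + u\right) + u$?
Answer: $-1728$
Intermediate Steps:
$y{\left(B,u \right)} = B + 2 u$
$y{\left(-3,6 \right)} 4 \cdot 1 \left(-6 - 42\right) = \left(-3 + 2 \cdot 6\right) 4 \cdot 1 \left(-6 - 42\right) = \left(-3 + 12\right) 4 \cdot 1 \left(-6 - 42\right) = 9 \cdot 4 \cdot 1 \left(-48\right) = 36 \cdot 1 \left(-48\right) = 36 \left(-48\right) = -1728$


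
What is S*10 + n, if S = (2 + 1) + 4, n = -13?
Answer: 57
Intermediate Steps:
S = 7 (S = 3 + 4 = 7)
S*10 + n = 7*10 - 13 = 70 - 13 = 57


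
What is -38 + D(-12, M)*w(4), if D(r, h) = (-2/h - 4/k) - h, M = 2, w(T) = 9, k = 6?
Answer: -71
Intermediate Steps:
D(r, h) = -⅔ - h - 2/h (D(r, h) = (-2/h - 4/6) - h = (-2/h - 4*⅙) - h = (-2/h - ⅔) - h = (-⅔ - 2/h) - h = -⅔ - h - 2/h)
-38 + D(-12, M)*w(4) = -38 + (-⅔ - 1*2 - 2/2)*9 = -38 + (-⅔ - 2 - 2*½)*9 = -38 + (-⅔ - 2 - 1)*9 = -38 - 11/3*9 = -38 - 33 = -71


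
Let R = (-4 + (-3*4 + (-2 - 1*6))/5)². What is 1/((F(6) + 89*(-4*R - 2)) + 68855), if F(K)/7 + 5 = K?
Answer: 1/45900 ≈ 2.1786e-5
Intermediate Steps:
F(K) = -35 + 7*K
R = 64 (R = (-4 + (-12 + (-2 - 6))*(⅕))² = (-4 + (-12 - 8)*(⅕))² = (-4 - 20*⅕)² = (-4 - 4)² = (-8)² = 64)
1/((F(6) + 89*(-4*R - 2)) + 68855) = 1/(((-35 + 7*6) + 89*(-4*64 - 2)) + 68855) = 1/(((-35 + 42) + 89*(-256 - 2)) + 68855) = 1/((7 + 89*(-258)) + 68855) = 1/((7 - 22962) + 68855) = 1/(-22955 + 68855) = 1/45900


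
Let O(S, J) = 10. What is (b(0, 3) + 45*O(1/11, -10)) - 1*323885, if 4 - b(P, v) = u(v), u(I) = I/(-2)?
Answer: -646859/2 ≈ -3.2343e+5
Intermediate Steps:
u(I) = -I/2 (u(I) = I*(-1/2) = -I/2)
b(P, v) = 4 + v/2 (b(P, v) = 4 - (-1)*v/2 = 4 + v/2)
(b(0, 3) + 45*O(1/11, -10)) - 1*323885 = ((4 + (1/2)*3) + 45*10) - 1*323885 = ((4 + 3/2) + 450) - 323885 = (11/2 + 450) - 323885 = 911/2 - 323885 = -646859/2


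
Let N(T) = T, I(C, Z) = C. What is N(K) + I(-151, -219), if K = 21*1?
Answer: -130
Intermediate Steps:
K = 21
N(K) + I(-151, -219) = 21 - 151 = -130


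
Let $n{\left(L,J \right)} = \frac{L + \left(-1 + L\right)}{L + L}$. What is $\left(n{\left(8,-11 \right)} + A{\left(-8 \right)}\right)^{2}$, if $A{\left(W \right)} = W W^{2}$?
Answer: $\frac{66863329}{256} \approx 2.6119 \cdot 10^{5}$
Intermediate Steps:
$n{\left(L,J \right)} = \frac{-1 + 2 L}{2 L}$
$A{\left(W \right)} = W^{3}$
$\left(n{\left(8,-11 \right)} + A{\left(-8 \right)}\right)^{2} = \left(\frac{- \frac{1}{2} + 8}{8} + \left(-8\right)^{3}\right)^{2} = \left(\frac{1}{8} \cdot \frac{15}{2} - 512\right)^{2} = \left(\frac{15}{16} - 512\right)^{2} = \left(- \frac{8177}{16}\right)^{2} = \frac{66863329}{256}$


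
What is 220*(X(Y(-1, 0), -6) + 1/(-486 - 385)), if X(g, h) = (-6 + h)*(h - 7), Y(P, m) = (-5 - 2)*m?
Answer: 29892500/871 ≈ 34320.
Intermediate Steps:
Y(P, m) = -7*m
X(g, h) = (-7 + h)*(-6 + h) (X(g, h) = (-6 + h)*(-7 + h) = (-7 + h)*(-6 + h))
220*(X(Y(-1, 0), -6) + 1/(-486 - 385)) = 220*((42 + (-6)**2 - 13*(-6)) + 1/(-486 - 385)) = 220*((42 + 36 + 78) + 1/(-871)) = 220*(156 - 1/871) = 220*(135875/871) = 29892500/871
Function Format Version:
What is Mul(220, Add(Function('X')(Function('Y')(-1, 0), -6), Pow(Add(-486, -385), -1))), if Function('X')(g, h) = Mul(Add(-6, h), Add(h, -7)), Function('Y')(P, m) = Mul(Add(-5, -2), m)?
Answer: Rational(29892500, 871) ≈ 34320.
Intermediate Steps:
Function('Y')(P, m) = Mul(-7, m)
Function('X')(g, h) = Mul(Add(-7, h), Add(-6, h)) (Function('X')(g, h) = Mul(Add(-6, h), Add(-7, h)) = Mul(Add(-7, h), Add(-6, h)))
Mul(220, Add(Function('X')(Function('Y')(-1, 0), -6), Pow(Add(-486, -385), -1))) = Mul(220, Add(Add(42, Pow(-6, 2), Mul(-13, -6)), Pow(Add(-486, -385), -1))) = Mul(220, Add(Add(42, 36, 78), Pow(-871, -1))) = Mul(220, Add(156, Rational(-1, 871))) = Mul(220, Rational(135875, 871)) = Rational(29892500, 871)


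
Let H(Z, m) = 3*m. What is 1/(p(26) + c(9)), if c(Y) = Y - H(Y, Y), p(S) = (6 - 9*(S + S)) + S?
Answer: -1/454 ≈ -0.0022026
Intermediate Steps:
p(S) = 6 - 17*S (p(S) = (6 - 18*S) + S = 6 - 17*S)
c(Y) = -2*Y (c(Y) = Y - 3*Y = -2*Y)
1/(p(26) + c(9)) = 1/((6 - 17*26) - 2*9) = 1/((6 - 442) - 18) = 1/(-436 - 18) = 1/(-454) = -1/454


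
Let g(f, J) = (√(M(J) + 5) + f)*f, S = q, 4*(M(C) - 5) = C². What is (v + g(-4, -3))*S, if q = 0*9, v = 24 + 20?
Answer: 0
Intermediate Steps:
v = 44
M(C) = 5 + C²/4
q = 0
S = 0
g(f, J) = f*(f + √(10 + J²/4)) (g(f, J) = (√((5 + J²/4) + 5) + f)*f = (√(10 + J²/4) + f)*f = (f + √(10 + J²/4))*f = f*(f + √(10 + J²/4)))
(v + g(-4, -3))*S = (44 + (½)*(-4)*(√(40 + (-3)²) + 2*(-4)))*0 = (44 + (½)*(-4)*(√(40 + 9) - 8))*0 = (44 + (½)*(-4)*(√49 - 8))*0 = (44 + (½)*(-4)*(7 - 8))*0 = (44 + (½)*(-4)*(-1))*0 = (44 + 2)*0 = 46*0 = 0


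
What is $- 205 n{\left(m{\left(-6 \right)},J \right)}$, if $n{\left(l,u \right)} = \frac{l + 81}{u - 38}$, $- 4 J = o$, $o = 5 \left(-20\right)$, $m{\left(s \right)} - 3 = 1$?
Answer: $\frac{17425}{13} \approx 1340.4$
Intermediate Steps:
$m{\left(s \right)} = 4$ ($m{\left(s \right)} = 3 + 1 = 4$)
$o = -100$
$J = 25$ ($J = \left(- \frac{1}{4}\right) \left(-100\right) = 25$)
$n{\left(l,u \right)} = \frac{81 + l}{-38 + u}$
$- 205 n{\left(m{\left(-6 \right)},J \right)} = - 205 \frac{81 + 4}{-38 + 25} = - 205 \frac{1}{-13} \cdot 85 = - 205 \left(\left(- \frac{1}{13}\right) 85\right) = \left(-205\right) \left(- \frac{85}{13}\right) = \frac{17425}{13}$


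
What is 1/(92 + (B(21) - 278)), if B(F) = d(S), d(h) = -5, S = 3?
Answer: -1/191 ≈ -0.0052356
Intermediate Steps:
B(F) = -5
1/(92 + (B(21) - 278)) = 1/(92 + (-5 - 278)) = 1/(92 - 283) = 1/(-191) = -1/191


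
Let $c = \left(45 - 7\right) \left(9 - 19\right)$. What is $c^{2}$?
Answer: $144400$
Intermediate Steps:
$c = -380$ ($c = 38 \left(-10\right) = -380$)
$c^{2} = \left(-380\right)^{2} = 144400$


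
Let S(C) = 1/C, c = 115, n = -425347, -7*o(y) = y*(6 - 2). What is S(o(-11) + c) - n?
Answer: 361119610/849 ≈ 4.2535e+5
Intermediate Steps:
o(y) = -4*y/7 (o(y) = -y*(6 - 2)/7 = -y*4/7 = -4*y/7)
S(o(-11) + c) - n = 1/(-4/7*(-11) + 115) - 1*(-425347) = 1/(44/7 + 115) + 425347 = 1/(849/7) + 425347 = 7/849 + 425347 = 361119610/849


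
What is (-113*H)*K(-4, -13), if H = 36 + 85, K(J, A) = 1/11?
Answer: -1243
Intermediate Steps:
K(J, A) = 1/11
H = 121
(-113*H)*K(-4, -13) = -113*121*(1/11) = -13673*1/11 = -1243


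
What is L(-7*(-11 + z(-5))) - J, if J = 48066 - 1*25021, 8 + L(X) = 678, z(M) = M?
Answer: -22375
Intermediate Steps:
L(X) = 670 (L(X) = -8 + 678 = 670)
J = 23045 (J = 48066 - 25021 = 23045)
L(-7*(-11 + z(-5))) - J = 670 - 1*23045 = 670 - 23045 = -22375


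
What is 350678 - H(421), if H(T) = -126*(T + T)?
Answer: 456770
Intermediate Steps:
H(T) = -252*T
350678 - H(421) = 350678 - (-252)*421 = 350678 - 1*(-106092) = 350678 + 106092 = 456770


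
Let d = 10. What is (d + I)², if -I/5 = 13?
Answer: 3025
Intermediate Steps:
I = -65 (I = -5*13 = -65)
(d + I)² = (10 - 65)² = (-55)² = 3025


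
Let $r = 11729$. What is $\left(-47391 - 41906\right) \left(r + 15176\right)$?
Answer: $-2402535785$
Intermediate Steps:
$\left(-47391 - 41906\right) \left(r + 15176\right) = \left(-47391 - 41906\right) \left(11729 + 15176\right) = \left(-89297\right) 26905 = -2402535785$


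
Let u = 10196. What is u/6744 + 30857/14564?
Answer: 44574269/12277452 ≈ 3.6306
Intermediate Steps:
u/6744 + 30857/14564 = 10196/6744 + 30857/14564 = 10196*(1/6744) + 30857*(1/14564) = 2549/1686 + 30857/14564 = 44574269/12277452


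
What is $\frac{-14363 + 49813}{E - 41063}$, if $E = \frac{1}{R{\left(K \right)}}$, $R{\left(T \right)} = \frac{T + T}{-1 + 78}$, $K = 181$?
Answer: $- \frac{12832900}{14864729} \approx -0.86331$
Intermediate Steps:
$R{\left(T \right)} = \frac{2 T}{77}$
$E = \frac{77}{362}$ ($E = \frac{1}{\frac{2}{77} \cdot 181} = \frac{1}{\frac{362}{77}} = \frac{77}{362} \approx 0.21271$)
$\frac{-14363 + 49813}{E - 41063} = \frac{-14363 + 49813}{\frac{77}{362} - 41063} = \frac{35450}{- \frac{14864729}{362}} = 35450 \left(- \frac{362}{14864729}\right) = - \frac{12832900}{14864729}$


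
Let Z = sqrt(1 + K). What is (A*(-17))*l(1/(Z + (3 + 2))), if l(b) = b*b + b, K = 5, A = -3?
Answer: 51*(6 + sqrt(6))/(5 + sqrt(6))**2 ≈ 7.7651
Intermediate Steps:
Z = sqrt(6) (Z = sqrt(1 + 5) = sqrt(6) ≈ 2.4495)
l(b) = b + b**2 (l(b) = b**2 + b = b + b**2)
(A*(-17))*l(1/(Z + (3 + 2))) = (-3*(-17))*((1 + 1/(sqrt(6) + (3 + 2)))/(sqrt(6) + (3 + 2))) = 51*((1 + 1/(sqrt(6) + 5))/(sqrt(6) + 5)) = 51*((1 + 1/(5 + sqrt(6)))/(5 + sqrt(6))) = 51*(1 + 1/(5 + sqrt(6)))/(5 + sqrt(6))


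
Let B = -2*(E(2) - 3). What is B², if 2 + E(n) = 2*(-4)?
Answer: 676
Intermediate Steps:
E(n) = -10 (E(n) = -2 + 2*(-4) = -2 - 8 = -10)
B = 26 (B = -2*(-10 - 3) = -2*(-13) = 26)
B² = 26² = 676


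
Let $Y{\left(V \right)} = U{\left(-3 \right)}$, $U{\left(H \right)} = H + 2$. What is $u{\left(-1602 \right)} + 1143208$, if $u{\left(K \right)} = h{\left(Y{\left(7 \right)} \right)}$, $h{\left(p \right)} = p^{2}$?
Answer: $1143209$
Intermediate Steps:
$U{\left(H \right)} = 2 + H$
$Y{\left(V \right)} = -1$ ($Y{\left(V \right)} = 2 - 3 = -1$)
$u{\left(K \right)} = 1$ ($u{\left(K \right)} = \left(-1\right)^{2} = 1$)
$u{\left(-1602 \right)} + 1143208 = 1 + 1143208 = 1143209$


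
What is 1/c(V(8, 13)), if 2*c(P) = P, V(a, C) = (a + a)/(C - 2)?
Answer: 11/8 ≈ 1.3750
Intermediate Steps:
V(a, C) = 2*a/(-2 + C) (V(a, C) = (2*a)/(-2 + C) = 2*a/(-2 + C))
c(P) = P/2
1/c(V(8, 13)) = 1/((2*8/(-2 + 13))/2) = 1/((2*8/11)/2) = 1/((2*8*(1/11))/2) = 1/((1/2)*(16/11)) = 1/(8/11) = 11/8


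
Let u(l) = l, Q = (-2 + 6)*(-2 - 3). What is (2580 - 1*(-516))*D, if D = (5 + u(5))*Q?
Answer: -619200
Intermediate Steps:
Q = -20 (Q = 4*(-5) = -20)
D = -200 (D = (5 + 5)*(-20) = 10*(-20) = -200)
(2580 - 1*(-516))*D = (2580 - 1*(-516))*(-200) = (2580 + 516)*(-200) = 3096*(-200) = -619200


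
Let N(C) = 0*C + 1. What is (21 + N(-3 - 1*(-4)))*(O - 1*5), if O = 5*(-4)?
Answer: -550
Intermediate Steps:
O = -20
N(C) = 1 (N(C) = 0 + 1 = 1)
(21 + N(-3 - 1*(-4)))*(O - 1*5) = (21 + 1)*(-20 - 1*5) = 22*(-20 - 5) = 22*(-25) = -550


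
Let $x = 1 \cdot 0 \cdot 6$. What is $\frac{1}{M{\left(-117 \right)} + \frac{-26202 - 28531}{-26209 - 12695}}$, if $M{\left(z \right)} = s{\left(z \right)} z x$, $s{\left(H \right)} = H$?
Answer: $\frac{38904}{54733} \approx 0.7108$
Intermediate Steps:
$x = 0$ ($x = 0 \cdot 6 = 0$)
$M{\left(z \right)} = 0$ ($M{\left(z \right)} = z z 0 = z^{2} \cdot 0 = 0$)
$\frac{1}{M{\left(-117 \right)} + \frac{-26202 - 28531}{-26209 - 12695}} = \frac{1}{0 + \frac{-26202 - 28531}{-26209 - 12695}} = \frac{1}{0 - \frac{54733}{-38904}} = \frac{1}{0 - - \frac{54733}{38904}} = \frac{1}{0 + \frac{54733}{38904}} = \frac{1}{\frac{54733}{38904}} = \frac{38904}{54733}$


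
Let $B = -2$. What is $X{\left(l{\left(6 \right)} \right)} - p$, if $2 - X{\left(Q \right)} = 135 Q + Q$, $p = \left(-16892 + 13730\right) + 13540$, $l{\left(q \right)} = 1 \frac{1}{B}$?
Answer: $-10308$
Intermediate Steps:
$l{\left(q \right)} = - \frac{1}{2}$ ($l{\left(q \right)} = 1 \frac{1}{-2} = 1 \left(- \frac{1}{2}\right) = - \frac{1}{2}$)
$p = 10378$ ($p = -3162 + 13540 = 10378$)
$X{\left(Q \right)} = 2 - 136 Q$ ($X{\left(Q \right)} = 2 - \left(135 Q + Q\right) = 2 - 136 Q$)
$X{\left(l{\left(6 \right)} \right)} - p = \left(2 - -68\right) - 10378 = \left(2 + 68\right) - 10378 = 70 - 10378 = -10308$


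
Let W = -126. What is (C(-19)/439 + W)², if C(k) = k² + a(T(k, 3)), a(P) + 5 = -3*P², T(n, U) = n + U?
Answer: 3105387076/192721 ≈ 16113.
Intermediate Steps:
T(n, U) = U + n
a(P) = -5 - 3*P²
C(k) = -5 + k² - 3*(3 + k)² (C(k) = k² + (-5 - 3*(3 + k)²) = -5 + k² - 3*(3 + k)²)
(C(-19)/439 + W)² = ((-5 + (-19)² - 3*(3 - 19)²)/439 - 126)² = ((-5 + 361 - 3*(-16)²)*(1/439) - 126)² = ((-5 + 361 - 3*256)*(1/439) - 126)² = ((-5 + 361 - 768)*(1/439) - 126)² = (-412*1/439 - 126)² = (-412/439 - 126)² = (-55726/439)² = 3105387076/192721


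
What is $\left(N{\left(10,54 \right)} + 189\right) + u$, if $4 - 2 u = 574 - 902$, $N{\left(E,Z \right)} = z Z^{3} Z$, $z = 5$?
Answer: $42515635$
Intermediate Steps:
$N{\left(E,Z \right)} = 5 Z^{4}$ ($N{\left(E,Z \right)} = 5 Z^{3} Z = 5 Z^{4}$)
$u = 166$ ($u = 2 - \frac{574 - 902}{2} = 2 - -164 = 2 + 164 = 166$)
$\left(N{\left(10,54 \right)} + 189\right) + u = \left(5 \cdot 54^{4} + 189\right) + 166 = \left(5 \cdot 8503056 + 189\right) + 166 = \left(42515280 + 189\right) + 166 = 42515469 + 166 = 42515635$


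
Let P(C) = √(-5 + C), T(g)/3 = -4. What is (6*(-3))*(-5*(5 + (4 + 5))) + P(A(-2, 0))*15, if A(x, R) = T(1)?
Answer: 1260 + 15*I*√17 ≈ 1260.0 + 61.847*I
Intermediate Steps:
T(g) = -12 (T(g) = 3*(-4) = -12)
A(x, R) = -12
(6*(-3))*(-5*(5 + (4 + 5))) + P(A(-2, 0))*15 = (6*(-3))*(-5*(5 + (4 + 5))) + √(-5 - 12)*15 = -(-90)*(5 + 9) + √(-17)*15 = -(-90)*14 + (I*√17)*15 = -18*(-70) + 15*I*√17 = 1260 + 15*I*√17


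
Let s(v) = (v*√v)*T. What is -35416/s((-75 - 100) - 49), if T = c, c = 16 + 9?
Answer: -4427*I*√14/39200 ≈ -0.42256*I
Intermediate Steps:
c = 25
T = 25
s(v) = 25*v^(3/2) (s(v) = (v*√v)*25 = v^(3/2)*25 = 25*v^(3/2))
-35416/s((-75 - 100) - 49) = -35416*1/(25*((-75 - 100) - 49)^(3/2)) = -35416*1/(25*(-175 - 49)^(3/2)) = -35416*I*√14/313600 = -4427*I*√14/39200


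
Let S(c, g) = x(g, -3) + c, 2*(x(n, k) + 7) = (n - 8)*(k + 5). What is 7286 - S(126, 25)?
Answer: 7150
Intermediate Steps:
x(n, k) = -7 + (-8 + n)*(5 + k)/2 (x(n, k) = -7 + ((n - 8)*(k + 5))/2 = -7 + ((-8 + n)*(5 + k))/2 = -7 + (-8 + n)*(5 + k)/2)
S(c, g) = -15 + c + g (S(c, g) = (-27 - 4*(-3) + 5*g/2 + (½)*(-3)*g) + c = (-27 + 12 + 5*g/2 - 3*g/2) + c = (-15 + g) + c = -15 + c + g)
7286 - S(126, 25) = 7286 - (-15 + 126 + 25) = 7286 - 1*136 = 7286 - 136 = 7150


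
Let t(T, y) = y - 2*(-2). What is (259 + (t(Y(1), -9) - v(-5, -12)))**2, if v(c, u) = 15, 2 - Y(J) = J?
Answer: 57121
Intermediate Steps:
Y(J) = 2 - J
t(T, y) = 4 + y (t(T, y) = y + 4 = 4 + y)
(259 + (t(Y(1), -9) - v(-5, -12)))**2 = (259 + ((4 - 9) - 1*15))**2 = (259 + (-5 - 15))**2 = (259 - 20)**2 = 239**2 = 57121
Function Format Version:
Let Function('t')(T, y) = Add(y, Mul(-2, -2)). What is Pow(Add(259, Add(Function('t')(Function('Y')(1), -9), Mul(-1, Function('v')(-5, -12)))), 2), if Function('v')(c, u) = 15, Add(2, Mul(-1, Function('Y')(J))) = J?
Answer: 57121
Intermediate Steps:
Function('Y')(J) = Add(2, Mul(-1, J))
Function('t')(T, y) = Add(4, y) (Function('t')(T, y) = Add(y, 4) = Add(4, y))
Pow(Add(259, Add(Function('t')(Function('Y')(1), -9), Mul(-1, Function('v')(-5, -12)))), 2) = Pow(Add(259, Add(Add(4, -9), Mul(-1, 15))), 2) = Pow(Add(259, Add(-5, -15)), 2) = Pow(Add(259, -20), 2) = Pow(239, 2) = 57121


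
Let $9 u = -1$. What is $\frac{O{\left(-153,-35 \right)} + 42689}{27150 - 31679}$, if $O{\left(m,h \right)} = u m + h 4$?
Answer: $- \frac{42566}{4529} \approx -9.3985$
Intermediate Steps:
$u = - \frac{1}{9}$ ($u = \frac{1}{9} \left(-1\right) = - \frac{1}{9} \approx -0.11111$)
$O{\left(m,h \right)} = 4 h - \frac{m}{9}$ ($O{\left(m,h \right)} = - \frac{m}{9} + h 4 = - \frac{m}{9} + 4 h = 4 h - \frac{m}{9}$)
$\frac{O{\left(-153,-35 \right)} + 42689}{27150 - 31679} = \frac{\left(4 \left(-35\right) - -17\right) + 42689}{27150 - 31679} = \frac{\left(-140 + 17\right) + 42689}{-4529} = \left(-123 + 42689\right) \left(- \frac{1}{4529}\right) = 42566 \left(- \frac{1}{4529}\right) = - \frac{42566}{4529}$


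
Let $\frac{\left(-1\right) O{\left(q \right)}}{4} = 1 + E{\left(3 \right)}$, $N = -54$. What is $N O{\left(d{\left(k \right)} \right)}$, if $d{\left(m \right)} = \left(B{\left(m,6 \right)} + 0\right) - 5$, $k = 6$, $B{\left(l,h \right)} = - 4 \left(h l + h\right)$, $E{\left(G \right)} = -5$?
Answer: $-864$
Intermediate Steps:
$B{\left(l,h \right)} = - 4 h - 4 h l$ ($B{\left(l,h \right)} = - 4 \left(h + h l\right) = - 4 h - 4 h l$)
$d{\left(m \right)} = -29 - 24 m$ ($d{\left(m \right)} = \left(\left(-4\right) 6 \left(1 + m\right) + 0\right) - 5 = \left(\left(-24 - 24 m\right) + 0\right) - 5 = \left(-24 - 24 m\right) - 5 = -29 - 24 m$)
$O{\left(q \right)} = 16$ ($O{\left(q \right)} = - 4 \left(1 - 5\right) = \left(-4\right) \left(-4\right) = 16$)
$N O{\left(d{\left(k \right)} \right)} = \left(-54\right) 16 = -864$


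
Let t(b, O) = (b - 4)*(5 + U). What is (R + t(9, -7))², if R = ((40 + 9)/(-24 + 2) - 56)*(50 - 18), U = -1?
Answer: 411116176/121 ≈ 3.3977e+6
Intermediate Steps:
t(b, O) = -16 + 4*b (t(b, O) = (b - 4)*(5 - 1) = (-4 + b)*4 = -16 + 4*b)
R = -20496/11 (R = (49/(-22) - 56)*32 = (49*(-1/22) - 56)*32 = (-49/22 - 56)*32 = -1281/22*32 = -20496/11 ≈ -1863.3)
(R + t(9, -7))² = (-20496/11 + (-16 + 4*9))² = (-20496/11 + (-16 + 36))² = (-20496/11 + 20)² = (-20276/11)² = 411116176/121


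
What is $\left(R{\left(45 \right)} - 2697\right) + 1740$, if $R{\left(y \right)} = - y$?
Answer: $-1002$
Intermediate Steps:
$\left(R{\left(45 \right)} - 2697\right) + 1740 = \left(\left(-1\right) 45 - 2697\right) + 1740 = \left(-45 - 2697\right) + 1740 = -2742 + 1740 = -1002$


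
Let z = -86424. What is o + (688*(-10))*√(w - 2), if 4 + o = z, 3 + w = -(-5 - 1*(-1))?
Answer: -86428 - 6880*I ≈ -86428.0 - 6880.0*I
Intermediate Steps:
w = 1 (w = -3 - (-5 - 1*(-1)) = -3 - (-5 + 1) = -3 - 1*(-4) = -3 + 4 = 1)
o = -86428 (o = -4 - 86424 = -86428)
o + (688*(-10))*√(w - 2) = -86428 + (688*(-10))*√(1 - 2) = -86428 - 6880*I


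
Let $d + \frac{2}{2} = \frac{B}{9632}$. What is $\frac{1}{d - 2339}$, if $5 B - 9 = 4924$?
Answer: $- \frac{48160}{112689467} \approx -0.00042737$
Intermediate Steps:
$B = \frac{4933}{5}$ ($B = \frac{9}{5} + \frac{1}{5} \cdot 4924 = \frac{9}{5} + \frac{4924}{5} = \frac{4933}{5} \approx 986.6$)
$d = - \frac{43227}{48160}$ ($d = -1 + \frac{4933}{5 \cdot 9632} = -1 + \frac{4933}{5} \cdot \frac{1}{9632} = -1 + \frac{4933}{48160} = - \frac{43227}{48160} \approx -0.89757$)
$\frac{1}{d - 2339} = \frac{1}{- \frac{43227}{48160} - 2339} = \frac{1}{- \frac{112689467}{48160}} = - \frac{48160}{112689467}$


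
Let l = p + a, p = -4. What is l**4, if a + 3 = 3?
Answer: 256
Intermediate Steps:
a = 0 (a = -3 + 3 = 0)
l = -4 (l = -4 + 0 = -4)
l**4 = (-4)**4 = 256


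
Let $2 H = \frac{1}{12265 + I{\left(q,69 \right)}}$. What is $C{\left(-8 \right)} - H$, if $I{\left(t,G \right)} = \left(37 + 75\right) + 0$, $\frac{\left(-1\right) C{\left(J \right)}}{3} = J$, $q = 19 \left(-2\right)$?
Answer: $\frac{594095}{24754} \approx 24.0$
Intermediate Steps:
$q = -38$
$C{\left(J \right)} = - 3 J$
$I{\left(t,G \right)} = 112$ ($I{\left(t,G \right)} = 112 + 0 = 112$)
$H = \frac{1}{24754}$ ($H = \frac{1}{2 \left(12265 + 112\right)} = \frac{1}{2 \cdot 12377} = \frac{1}{2} \cdot \frac{1}{12377} = \frac{1}{24754} \approx 4.0398 \cdot 10^{-5}$)
$C{\left(-8 \right)} - H = \left(-3\right) \left(-8\right) - \frac{1}{24754} = 24 - \frac{1}{24754} = \frac{594095}{24754}$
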